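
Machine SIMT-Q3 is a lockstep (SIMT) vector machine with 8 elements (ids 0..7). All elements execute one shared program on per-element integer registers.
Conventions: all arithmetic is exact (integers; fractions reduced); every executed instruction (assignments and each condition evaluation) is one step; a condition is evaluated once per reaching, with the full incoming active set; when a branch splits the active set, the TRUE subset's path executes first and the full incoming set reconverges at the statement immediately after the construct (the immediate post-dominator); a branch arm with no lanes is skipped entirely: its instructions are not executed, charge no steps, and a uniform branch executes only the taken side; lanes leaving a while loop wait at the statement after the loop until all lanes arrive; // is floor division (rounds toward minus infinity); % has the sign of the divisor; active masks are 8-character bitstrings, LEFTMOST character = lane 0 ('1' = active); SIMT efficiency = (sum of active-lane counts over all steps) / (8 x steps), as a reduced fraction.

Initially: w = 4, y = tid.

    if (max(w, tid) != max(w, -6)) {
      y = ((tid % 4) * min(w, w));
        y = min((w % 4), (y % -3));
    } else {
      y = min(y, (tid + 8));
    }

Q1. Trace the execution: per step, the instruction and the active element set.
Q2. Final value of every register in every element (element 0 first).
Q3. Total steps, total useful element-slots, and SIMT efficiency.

step 0: eval (max(w, tid) != max(w, -6)) 11111111
step 1: y <- ((tid % 4) * min(w, w)) 00000111
step 2: y <- min((w % 4), (y % -3))  00000111
step 3: y <- min(y, (tid + 8))       11111000

Answer: 4 steps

w: 4,4,4,4,4,4,4,4
y: 0,1,2,3,4,-2,-1,0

steps = 4; useful = 19; efficiency = 19/32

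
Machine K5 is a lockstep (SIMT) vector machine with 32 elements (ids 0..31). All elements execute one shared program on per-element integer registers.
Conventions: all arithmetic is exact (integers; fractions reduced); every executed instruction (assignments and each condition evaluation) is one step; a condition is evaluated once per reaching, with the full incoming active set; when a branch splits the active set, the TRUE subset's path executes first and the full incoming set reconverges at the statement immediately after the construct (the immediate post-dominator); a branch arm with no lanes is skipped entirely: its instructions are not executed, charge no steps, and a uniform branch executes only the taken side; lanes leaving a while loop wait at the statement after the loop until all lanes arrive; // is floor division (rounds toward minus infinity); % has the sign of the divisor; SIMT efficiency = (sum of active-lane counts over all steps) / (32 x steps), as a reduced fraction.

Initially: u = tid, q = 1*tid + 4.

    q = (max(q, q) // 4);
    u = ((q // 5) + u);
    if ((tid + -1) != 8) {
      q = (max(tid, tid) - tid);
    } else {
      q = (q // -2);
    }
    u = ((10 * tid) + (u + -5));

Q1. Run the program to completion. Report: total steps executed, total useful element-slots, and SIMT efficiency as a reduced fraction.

Answer: 6 steps, 160 useful, 5/6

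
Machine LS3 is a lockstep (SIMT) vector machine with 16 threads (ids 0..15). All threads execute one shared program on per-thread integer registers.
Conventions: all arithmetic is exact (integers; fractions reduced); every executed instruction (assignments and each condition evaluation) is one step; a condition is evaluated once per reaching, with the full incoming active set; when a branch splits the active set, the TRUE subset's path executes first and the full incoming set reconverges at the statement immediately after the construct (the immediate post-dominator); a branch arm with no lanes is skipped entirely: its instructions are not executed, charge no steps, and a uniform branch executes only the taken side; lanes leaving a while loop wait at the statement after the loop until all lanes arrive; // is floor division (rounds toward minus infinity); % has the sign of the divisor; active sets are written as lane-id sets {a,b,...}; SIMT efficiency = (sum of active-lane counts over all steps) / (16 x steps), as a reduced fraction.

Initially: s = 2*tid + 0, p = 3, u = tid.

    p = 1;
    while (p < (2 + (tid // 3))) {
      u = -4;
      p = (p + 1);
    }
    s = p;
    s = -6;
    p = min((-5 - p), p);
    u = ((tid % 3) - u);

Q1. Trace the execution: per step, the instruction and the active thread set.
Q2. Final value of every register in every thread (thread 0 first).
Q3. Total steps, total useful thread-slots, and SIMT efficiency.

step 0: p <- 1                       {0,1,2,3,4,5,6,7,8,9,10,11,12,13,14,15}
step 1: eval (p < (2 + (tid // 3)))  {0,1,2,3,4,5,6,7,8,9,10,11,12,13,14,15}
step 2: u <- -4                      {0,1,2,3,4,5,6,7,8,9,10,11,12,13,14,15}
step 3: p <- (p + 1)                 {0,1,2,3,4,5,6,7,8,9,10,11,12,13,14,15}
step 4: eval (p < (2 + (tid // 3)))  {0,1,2,3,4,5,6,7,8,9,10,11,12,13,14,15}
step 5: u <- -4                      {3,4,5,6,7,8,9,10,11,12,13,14,15}
step 6: p <- (p + 1)                 {3,4,5,6,7,8,9,10,11,12,13,14,15}
step 7: eval (p < (2 + (tid // 3)))  {3,4,5,6,7,8,9,10,11,12,13,14,15}
step 8: u <- -4                      {6,7,8,9,10,11,12,13,14,15}
step 9: p <- (p + 1)                 {6,7,8,9,10,11,12,13,14,15}
step 10: eval (p < (2 + (tid // 3)))  {6,7,8,9,10,11,12,13,14,15}
step 11: u <- -4                      {9,10,11,12,13,14,15}
step 12: p <- (p + 1)                 {9,10,11,12,13,14,15}
step 13: eval (p < (2 + (tid // 3)))  {9,10,11,12,13,14,15}
step 14: u <- -4                      {12,13,14,15}
step 15: p <- (p + 1)                 {12,13,14,15}
step 16: eval (p < (2 + (tid // 3)))  {12,13,14,15}
step 17: u <- -4                      {15}
step 18: p <- (p + 1)                 {15}
step 19: eval (p < (2 + (tid // 3)))  {15}
step 20: s <- p                       {0,1,2,3,4,5,6,7,8,9,10,11,12,13,14,15}
step 21: s <- -6                      {0,1,2,3,4,5,6,7,8,9,10,11,12,13,14,15}
step 22: p <- min((-5 - p), p)        {0,1,2,3,4,5,6,7,8,9,10,11,12,13,14,15}
step 23: u <- ((tid % 3) - u)         {0,1,2,3,4,5,6,7,8,9,10,11,12,13,14,15}

Answer: 24 steps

s: -6,-6,-6,-6,-6,-6,-6,-6,-6,-6,-6,-6,-6,-6,-6,-6
p: -7,-7,-7,-8,-8,-8,-9,-9,-9,-10,-10,-10,-11,-11,-11,-12
u: 4,5,6,4,5,6,4,5,6,4,5,6,4,5,6,4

steps = 24; useful = 249; efficiency = 249/384 = 83/128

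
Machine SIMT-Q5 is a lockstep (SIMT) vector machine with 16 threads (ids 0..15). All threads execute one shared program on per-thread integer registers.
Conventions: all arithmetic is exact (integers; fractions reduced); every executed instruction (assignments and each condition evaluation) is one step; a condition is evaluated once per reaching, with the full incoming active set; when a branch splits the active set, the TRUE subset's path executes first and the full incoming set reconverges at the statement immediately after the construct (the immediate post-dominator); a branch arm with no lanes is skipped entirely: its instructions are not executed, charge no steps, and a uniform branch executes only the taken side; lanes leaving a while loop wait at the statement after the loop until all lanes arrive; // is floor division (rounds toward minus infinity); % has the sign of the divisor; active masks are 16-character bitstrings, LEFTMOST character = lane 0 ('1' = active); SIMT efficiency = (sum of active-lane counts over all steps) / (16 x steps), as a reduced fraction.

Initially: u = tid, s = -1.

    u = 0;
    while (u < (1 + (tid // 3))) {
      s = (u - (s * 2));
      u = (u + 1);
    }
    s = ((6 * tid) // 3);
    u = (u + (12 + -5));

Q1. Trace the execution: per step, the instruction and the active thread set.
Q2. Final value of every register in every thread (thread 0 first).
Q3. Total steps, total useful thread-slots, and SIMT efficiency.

step 0: u <- 0                       1111111111111111
step 1: eval (u < (1 + (tid // 3)))  1111111111111111
step 2: s <- (u - (s * 2))           1111111111111111
step 3: u <- (u + 1)                 1111111111111111
step 4: eval (u < (1 + (tid // 3)))  1111111111111111
step 5: s <- (u - (s * 2))           0001111111111111
step 6: u <- (u + 1)                 0001111111111111
step 7: eval (u < (1 + (tid // 3)))  0001111111111111
step 8: s <- (u - (s * 2))           0000001111111111
step 9: u <- (u + 1)                 0000001111111111
step 10: eval (u < (1 + (tid // 3)))  0000001111111111
step 11: s <- (u - (s * 2))           0000000001111111
step 12: u <- (u + 1)                 0000000001111111
step 13: eval (u < (1 + (tid // 3)))  0000000001111111
step 14: s <- (u - (s * 2))           0000000000001111
step 15: u <- (u + 1)                 0000000000001111
step 16: eval (u < (1 + (tid // 3)))  0000000000001111
step 17: s <- (u - (s * 2))           0000000000000001
step 18: u <- (u + 1)                 0000000000000001
step 19: eval (u < (1 + (tid // 3)))  0000000000000001
step 20: s <- ((6 * tid) // 3)        1111111111111111
step 21: u <- (u + (12 + -5))         1111111111111111

Answer: 22 steps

u: 8,8,8,9,9,9,10,10,10,11,11,11,12,12,12,13
s: 0,2,4,6,8,10,12,14,16,18,20,22,24,26,28,30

steps = 22; useful = 217; efficiency = 217/352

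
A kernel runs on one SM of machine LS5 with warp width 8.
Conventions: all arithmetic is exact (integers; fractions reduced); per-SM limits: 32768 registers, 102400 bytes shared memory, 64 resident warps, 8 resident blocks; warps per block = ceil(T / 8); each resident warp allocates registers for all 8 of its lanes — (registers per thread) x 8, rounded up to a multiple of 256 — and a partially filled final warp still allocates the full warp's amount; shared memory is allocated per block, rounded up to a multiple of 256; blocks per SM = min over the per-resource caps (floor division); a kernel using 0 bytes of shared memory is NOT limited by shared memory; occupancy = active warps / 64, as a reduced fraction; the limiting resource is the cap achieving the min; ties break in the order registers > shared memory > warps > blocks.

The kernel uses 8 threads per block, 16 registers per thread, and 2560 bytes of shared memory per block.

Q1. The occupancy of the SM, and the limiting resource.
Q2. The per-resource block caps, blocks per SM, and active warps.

Answer: occupancy 1/8, limited by blocks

registers: 128 blocks
shared memory: 40 blocks
warps: 64 blocks
blocks: 8 blocks

Answer: 8 blocks, 8 active warps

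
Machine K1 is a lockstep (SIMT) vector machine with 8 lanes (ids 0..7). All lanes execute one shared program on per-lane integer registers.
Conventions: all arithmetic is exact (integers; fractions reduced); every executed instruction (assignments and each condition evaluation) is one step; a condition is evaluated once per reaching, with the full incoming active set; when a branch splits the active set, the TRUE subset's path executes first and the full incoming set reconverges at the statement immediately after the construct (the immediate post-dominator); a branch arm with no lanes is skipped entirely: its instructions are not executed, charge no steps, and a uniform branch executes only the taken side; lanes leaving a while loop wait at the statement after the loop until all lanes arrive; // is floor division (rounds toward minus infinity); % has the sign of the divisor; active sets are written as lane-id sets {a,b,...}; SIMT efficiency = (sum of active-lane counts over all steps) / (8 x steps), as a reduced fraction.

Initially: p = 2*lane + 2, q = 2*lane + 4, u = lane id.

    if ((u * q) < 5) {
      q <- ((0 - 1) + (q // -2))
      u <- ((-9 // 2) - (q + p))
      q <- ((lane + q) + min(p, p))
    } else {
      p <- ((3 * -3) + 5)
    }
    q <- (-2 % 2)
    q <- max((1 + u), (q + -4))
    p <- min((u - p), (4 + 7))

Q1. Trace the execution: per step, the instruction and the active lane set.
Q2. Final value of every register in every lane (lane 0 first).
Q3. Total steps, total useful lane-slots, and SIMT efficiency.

step 0: eval ((u * q) < 5)           {0,1,2,3,4,5,6,7}
step 1: q <- ((0 - 1) + (q // -2))   {0}
step 2: u <- ((-9 // 2) - (q + p))   {0}
step 3: q <- ((lane + q) + min(p, p)) {0}
step 4: p <- ((3 * -3) + 5)          {1,2,3,4,5,6,7}
step 5: q <- (-2 % 2)                {0,1,2,3,4,5,6,7}
step 6: q <- max((1 + u), (q + -4))  {0,1,2,3,4,5,6,7}
step 7: p <- min((u - p), (4 + 7))   {0,1,2,3,4,5,6,7}

Answer: 8 steps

p: -6,5,6,7,8,9,10,11
q: -3,2,3,4,5,6,7,8
u: -4,1,2,3,4,5,6,7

steps = 8; useful = 42; efficiency = 42/64 = 21/32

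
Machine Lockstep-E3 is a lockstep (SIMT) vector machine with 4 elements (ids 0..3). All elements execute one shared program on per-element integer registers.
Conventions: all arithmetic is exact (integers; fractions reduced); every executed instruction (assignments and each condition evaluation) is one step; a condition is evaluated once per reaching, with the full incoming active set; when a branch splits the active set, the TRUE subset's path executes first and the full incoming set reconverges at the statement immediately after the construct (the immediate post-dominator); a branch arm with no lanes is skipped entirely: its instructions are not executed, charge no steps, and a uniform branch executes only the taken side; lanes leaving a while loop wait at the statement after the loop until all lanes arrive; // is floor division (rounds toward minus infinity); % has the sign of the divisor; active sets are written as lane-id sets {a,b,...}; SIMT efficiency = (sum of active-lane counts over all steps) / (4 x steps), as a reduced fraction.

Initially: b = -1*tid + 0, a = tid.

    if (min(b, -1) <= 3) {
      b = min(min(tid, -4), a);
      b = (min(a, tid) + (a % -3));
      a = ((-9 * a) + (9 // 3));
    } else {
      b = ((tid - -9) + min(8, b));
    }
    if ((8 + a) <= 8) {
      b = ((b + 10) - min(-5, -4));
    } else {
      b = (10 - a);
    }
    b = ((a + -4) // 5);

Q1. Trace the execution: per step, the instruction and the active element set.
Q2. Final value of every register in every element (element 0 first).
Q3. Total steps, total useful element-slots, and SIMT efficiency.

step 0: eval (min(b, -1) <= 3)       {0,1,2,3}
step 1: b <- min(min(tid, -4), a)    {0,1,2,3}
step 2: b <- (min(a, tid) + (a % -3)) {0,1,2,3}
step 3: a <- ((-9 * a) + (9 // 3))   {0,1,2,3}
step 4: eval ((8 + a) <= 8)          {0,1,2,3}
step 5: b <- ((b + 10) - min(-5, -4)) {1,2,3}
step 6: b <- (10 - a)                {0}
step 7: b <- ((a + -4) // 5)         {0,1,2,3}

Answer: 8 steps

b: -1,-2,-4,-6
a: 3,-6,-15,-24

steps = 8; useful = 28; efficiency = 28/32 = 7/8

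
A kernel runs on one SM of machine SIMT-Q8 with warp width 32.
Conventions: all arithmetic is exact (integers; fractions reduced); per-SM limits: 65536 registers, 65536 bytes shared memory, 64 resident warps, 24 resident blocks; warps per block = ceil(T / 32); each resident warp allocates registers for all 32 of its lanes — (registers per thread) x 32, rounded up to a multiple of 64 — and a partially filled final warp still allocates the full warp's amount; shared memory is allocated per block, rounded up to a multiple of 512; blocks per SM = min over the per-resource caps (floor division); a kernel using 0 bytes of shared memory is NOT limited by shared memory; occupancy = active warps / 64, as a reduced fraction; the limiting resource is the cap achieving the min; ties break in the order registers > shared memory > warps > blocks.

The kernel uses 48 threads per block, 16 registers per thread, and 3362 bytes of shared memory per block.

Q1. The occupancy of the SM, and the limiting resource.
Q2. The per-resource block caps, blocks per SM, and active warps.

Answer: occupancy 9/16, limited by shared memory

registers: 64 blocks
shared memory: 18 blocks
warps: 32 blocks
blocks: 24 blocks

Answer: 18 blocks, 36 active warps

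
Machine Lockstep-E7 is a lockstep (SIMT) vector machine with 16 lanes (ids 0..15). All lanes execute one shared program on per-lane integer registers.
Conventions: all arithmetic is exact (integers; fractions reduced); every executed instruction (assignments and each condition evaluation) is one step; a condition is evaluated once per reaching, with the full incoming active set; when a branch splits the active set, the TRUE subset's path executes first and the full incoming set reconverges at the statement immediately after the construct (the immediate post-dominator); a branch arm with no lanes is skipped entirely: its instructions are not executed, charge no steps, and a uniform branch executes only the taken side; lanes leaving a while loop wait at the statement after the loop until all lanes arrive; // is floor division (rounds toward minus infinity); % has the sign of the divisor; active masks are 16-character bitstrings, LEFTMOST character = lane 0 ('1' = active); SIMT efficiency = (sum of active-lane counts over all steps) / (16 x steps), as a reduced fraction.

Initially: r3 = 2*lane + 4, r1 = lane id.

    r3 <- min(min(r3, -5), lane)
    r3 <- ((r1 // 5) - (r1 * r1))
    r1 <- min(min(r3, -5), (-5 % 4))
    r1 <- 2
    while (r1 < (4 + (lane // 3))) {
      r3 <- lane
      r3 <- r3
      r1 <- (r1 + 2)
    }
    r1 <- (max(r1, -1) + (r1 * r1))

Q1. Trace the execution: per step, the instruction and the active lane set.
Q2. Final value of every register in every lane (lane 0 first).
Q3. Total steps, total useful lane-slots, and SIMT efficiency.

step 0: r3 <- min(min(r3, -5), lane) 1111111111111111
step 1: r3 <- ((r1 // 5) - (r1 * r1)) 1111111111111111
step 2: r1 <- min(min(r3, -5), (-5 % 4)) 1111111111111111
step 3: r1 <- 2                      1111111111111111
step 4: eval (r1 < (4 + (lane // 3))) 1111111111111111
step 5: r3 <- lane                   1111111111111111
step 6: r3 <- r3                     1111111111111111
step 7: r1 <- (r1 + 2)               1111111111111111
step 8: eval (r1 < (4 + (lane // 3))) 1111111111111111
step 9: r3 <- lane                   0001111111111111
step 10: r3 <- r3                     0001111111111111
step 11: r1 <- (r1 + 2)               0001111111111111
step 12: eval (r1 < (4 + (lane // 3))) 0001111111111111
step 13: r3 <- lane                   0000000001111111
step 14: r3 <- r3                     0000000001111111
step 15: r1 <- (r1 + 2)               0000000001111111
step 16: eval (r1 < (4 + (lane // 3))) 0000000001111111
step 17: r3 <- lane                   0000000000000001
step 18: r3 <- r3                     0000000000000001
step 19: r1 <- (r1 + 2)               0000000000000001
step 20: eval (r1 < (4 + (lane // 3))) 0000000000000001
step 21: r1 <- (max(r1, -1) + (r1 * r1)) 1111111111111111

Answer: 22 steps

r3: 0,1,2,3,4,5,6,7,8,9,10,11,12,13,14,15
r1: 20,20,20,42,42,42,42,42,42,72,72,72,72,72,72,110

steps = 22; useful = 244; efficiency = 244/352 = 61/88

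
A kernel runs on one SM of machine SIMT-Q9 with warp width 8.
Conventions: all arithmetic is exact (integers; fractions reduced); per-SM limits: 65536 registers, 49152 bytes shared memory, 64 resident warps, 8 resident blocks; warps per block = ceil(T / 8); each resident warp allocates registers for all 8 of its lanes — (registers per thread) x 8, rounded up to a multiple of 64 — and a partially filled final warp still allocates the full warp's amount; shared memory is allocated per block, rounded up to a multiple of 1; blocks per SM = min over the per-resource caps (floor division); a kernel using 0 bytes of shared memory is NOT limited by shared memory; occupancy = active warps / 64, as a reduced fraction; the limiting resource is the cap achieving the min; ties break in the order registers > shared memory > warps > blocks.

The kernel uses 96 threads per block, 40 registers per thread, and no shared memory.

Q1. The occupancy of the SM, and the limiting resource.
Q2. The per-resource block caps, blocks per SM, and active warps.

Answer: occupancy 15/16, limited by warps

registers: 17 blocks
shared memory: no limit (kernel uses none)
warps: 5 blocks
blocks: 8 blocks

Answer: 5 blocks, 60 active warps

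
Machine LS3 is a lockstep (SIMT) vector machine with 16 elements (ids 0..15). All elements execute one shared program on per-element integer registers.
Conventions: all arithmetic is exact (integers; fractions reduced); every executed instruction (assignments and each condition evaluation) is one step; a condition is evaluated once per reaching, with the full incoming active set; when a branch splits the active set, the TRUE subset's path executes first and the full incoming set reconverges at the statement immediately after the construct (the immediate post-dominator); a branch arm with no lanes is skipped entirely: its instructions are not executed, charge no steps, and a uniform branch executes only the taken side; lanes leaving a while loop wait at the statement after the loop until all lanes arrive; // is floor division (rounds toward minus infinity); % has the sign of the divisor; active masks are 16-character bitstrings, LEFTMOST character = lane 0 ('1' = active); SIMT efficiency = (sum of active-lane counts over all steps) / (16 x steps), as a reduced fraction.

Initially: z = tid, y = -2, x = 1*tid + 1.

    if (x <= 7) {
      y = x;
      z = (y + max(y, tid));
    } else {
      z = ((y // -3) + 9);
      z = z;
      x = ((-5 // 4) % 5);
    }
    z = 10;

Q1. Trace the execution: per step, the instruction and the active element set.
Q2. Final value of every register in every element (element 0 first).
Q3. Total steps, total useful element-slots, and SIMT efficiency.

step 0: eval (x <= 7)                1111111111111111
step 1: y <- x                       1111111000000000
step 2: z <- (y + max(y, tid))       1111111000000000
step 3: z <- ((y // -3) + 9)         0000000111111111
step 4: z <- z                       0000000111111111
step 5: x <- ((-5 // 4) % 5)         0000000111111111
step 6: z <- 10                      1111111111111111

Answer: 7 steps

z: 10,10,10,10,10,10,10,10,10,10,10,10,10,10,10,10
y: 1,2,3,4,5,6,7,-2,-2,-2,-2,-2,-2,-2,-2,-2
x: 1,2,3,4,5,6,7,3,3,3,3,3,3,3,3,3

steps = 7; useful = 73; efficiency = 73/112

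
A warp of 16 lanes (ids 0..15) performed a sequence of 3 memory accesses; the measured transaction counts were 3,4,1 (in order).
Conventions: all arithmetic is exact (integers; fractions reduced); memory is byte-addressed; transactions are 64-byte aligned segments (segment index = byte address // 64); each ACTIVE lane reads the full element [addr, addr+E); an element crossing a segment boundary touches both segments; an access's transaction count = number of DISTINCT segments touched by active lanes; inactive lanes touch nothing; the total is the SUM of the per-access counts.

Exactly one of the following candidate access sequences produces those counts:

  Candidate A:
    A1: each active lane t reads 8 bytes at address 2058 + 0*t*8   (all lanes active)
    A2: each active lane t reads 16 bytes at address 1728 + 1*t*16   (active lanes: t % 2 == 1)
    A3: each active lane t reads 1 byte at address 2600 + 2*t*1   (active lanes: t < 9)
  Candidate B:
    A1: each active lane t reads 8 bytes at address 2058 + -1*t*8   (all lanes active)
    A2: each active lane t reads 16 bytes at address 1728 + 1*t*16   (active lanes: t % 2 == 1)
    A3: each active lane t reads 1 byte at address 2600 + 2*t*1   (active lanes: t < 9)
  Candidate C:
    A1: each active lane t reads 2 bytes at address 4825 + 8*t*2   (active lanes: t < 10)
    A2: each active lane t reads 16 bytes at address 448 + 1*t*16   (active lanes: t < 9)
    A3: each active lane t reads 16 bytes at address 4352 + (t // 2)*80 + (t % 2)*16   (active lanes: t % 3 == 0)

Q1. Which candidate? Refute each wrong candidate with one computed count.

A: A1 gives 1 transaction, not 3
C: A2 gives 3 transactions, not 4
B: all counts match (3,4,1)

Answer: B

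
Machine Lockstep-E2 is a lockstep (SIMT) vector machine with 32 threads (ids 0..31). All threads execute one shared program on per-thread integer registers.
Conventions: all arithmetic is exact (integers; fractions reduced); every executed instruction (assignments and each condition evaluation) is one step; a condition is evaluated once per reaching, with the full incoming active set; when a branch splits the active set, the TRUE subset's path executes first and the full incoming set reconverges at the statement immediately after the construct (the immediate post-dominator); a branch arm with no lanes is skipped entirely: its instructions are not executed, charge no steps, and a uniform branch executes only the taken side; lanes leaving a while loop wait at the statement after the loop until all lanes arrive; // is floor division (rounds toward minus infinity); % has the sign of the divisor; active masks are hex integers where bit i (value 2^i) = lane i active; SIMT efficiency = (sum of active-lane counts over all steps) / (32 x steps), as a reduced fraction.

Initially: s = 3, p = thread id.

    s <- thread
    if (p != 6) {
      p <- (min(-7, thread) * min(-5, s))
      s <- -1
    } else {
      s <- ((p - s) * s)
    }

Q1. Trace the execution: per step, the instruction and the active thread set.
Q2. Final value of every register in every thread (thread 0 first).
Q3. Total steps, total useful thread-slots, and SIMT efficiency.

step 0: s <- thread                  0xffffffff
step 1: eval (p != 6)                0xffffffff
step 2: p <- (min(-7, thread) * min(-5, s)) 0xffffffbf
step 3: s <- -1                      0xffffffbf
step 4: s <- ((p - s) * s)           0x00000040

Answer: 5 steps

s: -1,-1,-1,-1,-1,-1,0,-1,-1,-1,-1,-1,-1,-1,-1,-1,-1,-1,-1,-1,-1,-1,-1,-1,-1,-1,-1,-1,-1,-1,-1,-1
p: 35,35,35,35,35,35,6,35,35,35,35,35,35,35,35,35,35,35,35,35,35,35,35,35,35,35,35,35,35,35,35,35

steps = 5; useful = 127; efficiency = 127/160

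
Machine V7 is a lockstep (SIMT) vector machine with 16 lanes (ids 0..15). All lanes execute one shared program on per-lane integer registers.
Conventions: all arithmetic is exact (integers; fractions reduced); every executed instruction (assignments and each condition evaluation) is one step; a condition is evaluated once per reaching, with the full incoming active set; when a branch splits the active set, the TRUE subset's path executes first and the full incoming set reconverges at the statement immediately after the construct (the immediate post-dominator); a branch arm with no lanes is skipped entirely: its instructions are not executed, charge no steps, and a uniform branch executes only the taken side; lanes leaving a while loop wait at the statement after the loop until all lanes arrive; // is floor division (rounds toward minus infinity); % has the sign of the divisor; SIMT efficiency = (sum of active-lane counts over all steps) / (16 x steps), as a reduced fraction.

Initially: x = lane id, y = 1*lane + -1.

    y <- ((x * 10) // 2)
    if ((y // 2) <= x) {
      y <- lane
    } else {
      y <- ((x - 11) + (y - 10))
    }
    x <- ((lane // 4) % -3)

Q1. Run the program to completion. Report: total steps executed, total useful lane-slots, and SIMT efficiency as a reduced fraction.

Answer: 5 steps, 64 useful, 4/5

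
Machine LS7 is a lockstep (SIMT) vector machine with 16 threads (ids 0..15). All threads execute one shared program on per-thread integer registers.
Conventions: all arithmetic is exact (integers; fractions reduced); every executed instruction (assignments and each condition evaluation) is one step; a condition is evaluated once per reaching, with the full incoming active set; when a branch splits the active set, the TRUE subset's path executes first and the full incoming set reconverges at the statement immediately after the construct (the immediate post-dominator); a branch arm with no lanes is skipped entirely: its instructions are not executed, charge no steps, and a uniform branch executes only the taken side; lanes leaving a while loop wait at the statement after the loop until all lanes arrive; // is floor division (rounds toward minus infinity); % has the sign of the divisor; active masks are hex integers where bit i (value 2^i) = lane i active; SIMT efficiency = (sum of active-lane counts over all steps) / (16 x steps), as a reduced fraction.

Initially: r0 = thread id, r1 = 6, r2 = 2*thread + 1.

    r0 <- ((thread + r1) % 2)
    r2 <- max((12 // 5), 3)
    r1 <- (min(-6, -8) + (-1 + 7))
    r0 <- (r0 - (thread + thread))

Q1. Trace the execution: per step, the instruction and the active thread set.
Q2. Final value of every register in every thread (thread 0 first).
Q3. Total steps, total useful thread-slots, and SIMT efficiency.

step 0: r0 <- ((thread + r1) % 2)    0xffff
step 1: r2 <- max((12 // 5), 3)      0xffff
step 2: r1 <- (min(-6, -8) + (-1 + 7)) 0xffff
step 3: r0 <- (r0 - (thread + thread)) 0xffff

Answer: 4 steps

r0: 0,-1,-4,-5,-8,-9,-12,-13,-16,-17,-20,-21,-24,-25,-28,-29
r1: -2,-2,-2,-2,-2,-2,-2,-2,-2,-2,-2,-2,-2,-2,-2,-2
r2: 3,3,3,3,3,3,3,3,3,3,3,3,3,3,3,3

steps = 4; useful = 64; efficiency = 64/64 = 1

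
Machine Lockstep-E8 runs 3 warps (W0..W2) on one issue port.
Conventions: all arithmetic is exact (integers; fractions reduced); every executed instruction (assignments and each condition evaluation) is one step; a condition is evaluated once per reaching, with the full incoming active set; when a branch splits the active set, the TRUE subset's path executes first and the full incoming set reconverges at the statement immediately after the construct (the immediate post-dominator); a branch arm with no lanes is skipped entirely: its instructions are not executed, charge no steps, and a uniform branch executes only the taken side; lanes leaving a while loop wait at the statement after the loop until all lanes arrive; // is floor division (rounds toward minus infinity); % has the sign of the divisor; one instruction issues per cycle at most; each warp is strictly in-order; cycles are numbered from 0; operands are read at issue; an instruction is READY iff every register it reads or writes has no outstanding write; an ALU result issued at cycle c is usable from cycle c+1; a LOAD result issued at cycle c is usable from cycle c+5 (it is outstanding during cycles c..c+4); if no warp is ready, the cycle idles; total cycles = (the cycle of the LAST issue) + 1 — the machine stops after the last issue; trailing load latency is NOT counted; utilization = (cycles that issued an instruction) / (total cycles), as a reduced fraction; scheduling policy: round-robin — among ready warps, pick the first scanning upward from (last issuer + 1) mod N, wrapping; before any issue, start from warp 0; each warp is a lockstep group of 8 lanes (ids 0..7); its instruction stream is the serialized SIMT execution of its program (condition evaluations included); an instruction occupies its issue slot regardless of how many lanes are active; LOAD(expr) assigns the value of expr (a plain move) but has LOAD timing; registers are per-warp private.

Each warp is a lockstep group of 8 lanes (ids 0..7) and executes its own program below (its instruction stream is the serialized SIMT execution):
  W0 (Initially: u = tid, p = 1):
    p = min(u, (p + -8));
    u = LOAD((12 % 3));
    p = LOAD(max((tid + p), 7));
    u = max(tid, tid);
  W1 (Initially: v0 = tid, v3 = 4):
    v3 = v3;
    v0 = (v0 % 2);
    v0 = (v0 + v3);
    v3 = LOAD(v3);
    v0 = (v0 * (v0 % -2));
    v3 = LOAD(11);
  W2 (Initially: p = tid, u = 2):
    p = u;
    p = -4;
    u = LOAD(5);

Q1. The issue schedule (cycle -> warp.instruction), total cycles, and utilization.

cycle 0: W0.I0
cycle 1: W1.I0
cycle 2: W2.I0
cycle 3: W0.I1
cycle 4: W1.I1
cycle 5: W2.I1
cycle 6: W0.I2
cycle 7: W1.I2
cycle 8: W2.I2
cycle 9: W0.I3
cycle 10: W1.I3
cycle 11: W1.I4
cycle 12: idle
cycle 13: idle
cycle 14: idle
cycle 15: W1.I5

Answer: 16 cycles, utilization 13/16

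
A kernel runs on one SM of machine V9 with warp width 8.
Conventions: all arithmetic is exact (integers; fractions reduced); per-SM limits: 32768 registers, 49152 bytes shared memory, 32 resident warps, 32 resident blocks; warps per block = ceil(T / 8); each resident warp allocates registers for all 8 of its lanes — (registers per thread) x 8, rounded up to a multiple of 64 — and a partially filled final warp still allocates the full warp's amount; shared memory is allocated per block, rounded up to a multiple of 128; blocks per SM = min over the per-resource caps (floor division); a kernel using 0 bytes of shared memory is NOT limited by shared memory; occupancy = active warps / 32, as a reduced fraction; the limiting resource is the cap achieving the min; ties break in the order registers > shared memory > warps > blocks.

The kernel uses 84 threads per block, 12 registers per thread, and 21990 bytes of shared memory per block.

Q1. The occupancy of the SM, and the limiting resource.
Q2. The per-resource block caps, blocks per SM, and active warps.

Answer: occupancy 11/16, limited by shared memory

registers: 23 blocks
shared memory: 2 blocks
warps: 2 blocks
blocks: 32 blocks

Answer: 2 blocks, 22 active warps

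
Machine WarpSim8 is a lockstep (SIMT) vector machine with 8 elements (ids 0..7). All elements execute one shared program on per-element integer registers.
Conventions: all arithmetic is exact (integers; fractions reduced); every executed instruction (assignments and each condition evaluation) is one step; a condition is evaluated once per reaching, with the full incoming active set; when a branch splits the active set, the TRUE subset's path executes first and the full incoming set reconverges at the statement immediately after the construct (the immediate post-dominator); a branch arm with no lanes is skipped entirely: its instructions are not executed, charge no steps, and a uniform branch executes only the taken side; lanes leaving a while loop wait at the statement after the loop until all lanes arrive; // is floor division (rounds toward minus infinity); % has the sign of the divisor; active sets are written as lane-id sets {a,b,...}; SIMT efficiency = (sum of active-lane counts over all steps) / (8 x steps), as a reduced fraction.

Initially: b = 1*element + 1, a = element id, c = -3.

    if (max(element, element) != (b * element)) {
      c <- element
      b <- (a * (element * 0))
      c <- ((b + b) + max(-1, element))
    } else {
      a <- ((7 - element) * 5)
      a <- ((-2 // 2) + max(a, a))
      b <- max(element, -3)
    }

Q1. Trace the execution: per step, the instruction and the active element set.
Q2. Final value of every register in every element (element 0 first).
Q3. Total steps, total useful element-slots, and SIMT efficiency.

step 0: eval (max(element, element) != (b * element)) {0,1,2,3,4,5,6,7}
step 1: c <- element                 {1,2,3,4,5,6,7}
step 2: b <- (a * (element * 0))     {1,2,3,4,5,6,7}
step 3: c <- ((b + b) + max(-1, element)) {1,2,3,4,5,6,7}
step 4: a <- ((7 - element) * 5)     {0}
step 5: a <- ((-2 // 2) + max(a, a)) {0}
step 6: b <- max(element, -3)        {0}

Answer: 7 steps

b: 0,0,0,0,0,0,0,0
a: 34,1,2,3,4,5,6,7
c: -3,1,2,3,4,5,6,7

steps = 7; useful = 32; efficiency = 32/56 = 4/7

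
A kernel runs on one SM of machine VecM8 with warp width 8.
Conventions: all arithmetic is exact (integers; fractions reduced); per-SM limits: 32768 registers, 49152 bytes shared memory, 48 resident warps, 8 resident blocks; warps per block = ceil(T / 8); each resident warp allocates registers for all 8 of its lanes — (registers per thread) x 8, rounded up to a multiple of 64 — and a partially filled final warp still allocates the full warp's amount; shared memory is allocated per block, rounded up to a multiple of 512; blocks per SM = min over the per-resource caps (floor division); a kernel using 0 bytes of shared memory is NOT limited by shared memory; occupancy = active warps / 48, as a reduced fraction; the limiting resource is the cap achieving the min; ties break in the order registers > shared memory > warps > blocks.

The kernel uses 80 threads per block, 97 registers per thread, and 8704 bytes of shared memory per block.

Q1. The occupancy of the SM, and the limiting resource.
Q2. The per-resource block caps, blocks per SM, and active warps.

Answer: occupancy 5/8, limited by registers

registers: 3 blocks
shared memory: 5 blocks
warps: 4 blocks
blocks: 8 blocks

Answer: 3 blocks, 30 active warps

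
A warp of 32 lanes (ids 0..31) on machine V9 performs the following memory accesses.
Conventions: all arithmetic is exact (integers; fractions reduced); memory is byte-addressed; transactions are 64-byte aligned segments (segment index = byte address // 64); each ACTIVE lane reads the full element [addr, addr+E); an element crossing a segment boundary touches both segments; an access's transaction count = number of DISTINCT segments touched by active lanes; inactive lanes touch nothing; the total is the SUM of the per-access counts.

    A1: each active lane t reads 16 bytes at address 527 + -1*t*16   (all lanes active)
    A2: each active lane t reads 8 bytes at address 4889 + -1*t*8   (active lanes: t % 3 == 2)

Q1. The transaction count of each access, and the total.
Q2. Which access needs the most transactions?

A1: 9 transactions
A2: 5 transactions

Answer: 9,5; total 14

Answer: A1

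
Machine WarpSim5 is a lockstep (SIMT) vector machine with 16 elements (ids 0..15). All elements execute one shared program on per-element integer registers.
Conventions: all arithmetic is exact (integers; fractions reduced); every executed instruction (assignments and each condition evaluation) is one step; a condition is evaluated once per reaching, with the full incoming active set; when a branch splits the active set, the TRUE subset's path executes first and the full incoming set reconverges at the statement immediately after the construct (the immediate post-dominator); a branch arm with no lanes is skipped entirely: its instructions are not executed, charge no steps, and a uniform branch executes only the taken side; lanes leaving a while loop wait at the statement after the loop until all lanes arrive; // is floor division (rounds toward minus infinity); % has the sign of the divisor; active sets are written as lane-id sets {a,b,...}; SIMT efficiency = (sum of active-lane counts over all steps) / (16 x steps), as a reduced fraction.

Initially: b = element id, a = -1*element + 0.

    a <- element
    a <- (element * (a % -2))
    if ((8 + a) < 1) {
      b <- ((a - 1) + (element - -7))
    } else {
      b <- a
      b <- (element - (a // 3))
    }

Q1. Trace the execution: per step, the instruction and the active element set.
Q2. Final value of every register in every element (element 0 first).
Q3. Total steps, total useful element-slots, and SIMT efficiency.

step 0: a <- element                 {0,1,2,3,4,5,6,7,8,9,10,11,12,13,14,15}
step 1: a <- (element * (a % -2))    {0,1,2,3,4,5,6,7,8,9,10,11,12,13,14,15}
step 2: eval ((8 + a) < 1)           {0,1,2,3,4,5,6,7,8,9,10,11,12,13,14,15}
step 3: b <- ((a - 1) + (element - -7)) {9,11,13,15}
step 4: b <- a                       {0,1,2,3,4,5,6,7,8,10,12,14}
step 5: b <- (element - (a // 3))    {0,1,2,3,4,5,6,7,8,10,12,14}

Answer: 6 steps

b: 0,2,2,4,4,7,6,10,8,6,10,6,12,6,14,6
a: 0,-1,0,-3,0,-5,0,-7,0,-9,0,-11,0,-13,0,-15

steps = 6; useful = 76; efficiency = 76/96 = 19/24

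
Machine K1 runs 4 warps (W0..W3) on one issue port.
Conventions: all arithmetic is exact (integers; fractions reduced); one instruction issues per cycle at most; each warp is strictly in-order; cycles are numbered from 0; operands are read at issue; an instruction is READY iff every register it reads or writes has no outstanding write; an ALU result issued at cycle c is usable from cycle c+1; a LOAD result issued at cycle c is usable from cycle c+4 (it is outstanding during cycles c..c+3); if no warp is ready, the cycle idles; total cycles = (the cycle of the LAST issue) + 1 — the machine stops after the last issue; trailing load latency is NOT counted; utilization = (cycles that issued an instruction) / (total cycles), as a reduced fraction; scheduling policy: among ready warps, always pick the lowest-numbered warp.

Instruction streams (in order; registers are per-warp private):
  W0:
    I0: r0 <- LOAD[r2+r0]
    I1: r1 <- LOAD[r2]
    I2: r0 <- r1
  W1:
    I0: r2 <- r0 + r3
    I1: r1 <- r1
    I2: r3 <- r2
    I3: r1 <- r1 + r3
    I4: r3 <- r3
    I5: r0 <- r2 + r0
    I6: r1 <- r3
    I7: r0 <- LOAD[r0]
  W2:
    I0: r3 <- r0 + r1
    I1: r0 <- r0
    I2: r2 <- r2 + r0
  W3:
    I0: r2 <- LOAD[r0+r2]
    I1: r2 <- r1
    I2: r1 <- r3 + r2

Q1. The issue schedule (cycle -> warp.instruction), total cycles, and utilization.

cycle 0: W0.I0
cycle 1: W0.I1
cycle 2: W1.I0
cycle 3: W1.I1
cycle 4: W1.I2
cycle 5: W0.I2
cycle 6: W1.I3
cycle 7: W1.I4
cycle 8: W1.I5
cycle 9: W1.I6
cycle 10: W1.I7
cycle 11: W2.I0
cycle 12: W2.I1
cycle 13: W2.I2
cycle 14: W3.I0
cycle 15: idle
cycle 16: idle
cycle 17: idle
cycle 18: W3.I1
cycle 19: W3.I2

Answer: 20 cycles, utilization 17/20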